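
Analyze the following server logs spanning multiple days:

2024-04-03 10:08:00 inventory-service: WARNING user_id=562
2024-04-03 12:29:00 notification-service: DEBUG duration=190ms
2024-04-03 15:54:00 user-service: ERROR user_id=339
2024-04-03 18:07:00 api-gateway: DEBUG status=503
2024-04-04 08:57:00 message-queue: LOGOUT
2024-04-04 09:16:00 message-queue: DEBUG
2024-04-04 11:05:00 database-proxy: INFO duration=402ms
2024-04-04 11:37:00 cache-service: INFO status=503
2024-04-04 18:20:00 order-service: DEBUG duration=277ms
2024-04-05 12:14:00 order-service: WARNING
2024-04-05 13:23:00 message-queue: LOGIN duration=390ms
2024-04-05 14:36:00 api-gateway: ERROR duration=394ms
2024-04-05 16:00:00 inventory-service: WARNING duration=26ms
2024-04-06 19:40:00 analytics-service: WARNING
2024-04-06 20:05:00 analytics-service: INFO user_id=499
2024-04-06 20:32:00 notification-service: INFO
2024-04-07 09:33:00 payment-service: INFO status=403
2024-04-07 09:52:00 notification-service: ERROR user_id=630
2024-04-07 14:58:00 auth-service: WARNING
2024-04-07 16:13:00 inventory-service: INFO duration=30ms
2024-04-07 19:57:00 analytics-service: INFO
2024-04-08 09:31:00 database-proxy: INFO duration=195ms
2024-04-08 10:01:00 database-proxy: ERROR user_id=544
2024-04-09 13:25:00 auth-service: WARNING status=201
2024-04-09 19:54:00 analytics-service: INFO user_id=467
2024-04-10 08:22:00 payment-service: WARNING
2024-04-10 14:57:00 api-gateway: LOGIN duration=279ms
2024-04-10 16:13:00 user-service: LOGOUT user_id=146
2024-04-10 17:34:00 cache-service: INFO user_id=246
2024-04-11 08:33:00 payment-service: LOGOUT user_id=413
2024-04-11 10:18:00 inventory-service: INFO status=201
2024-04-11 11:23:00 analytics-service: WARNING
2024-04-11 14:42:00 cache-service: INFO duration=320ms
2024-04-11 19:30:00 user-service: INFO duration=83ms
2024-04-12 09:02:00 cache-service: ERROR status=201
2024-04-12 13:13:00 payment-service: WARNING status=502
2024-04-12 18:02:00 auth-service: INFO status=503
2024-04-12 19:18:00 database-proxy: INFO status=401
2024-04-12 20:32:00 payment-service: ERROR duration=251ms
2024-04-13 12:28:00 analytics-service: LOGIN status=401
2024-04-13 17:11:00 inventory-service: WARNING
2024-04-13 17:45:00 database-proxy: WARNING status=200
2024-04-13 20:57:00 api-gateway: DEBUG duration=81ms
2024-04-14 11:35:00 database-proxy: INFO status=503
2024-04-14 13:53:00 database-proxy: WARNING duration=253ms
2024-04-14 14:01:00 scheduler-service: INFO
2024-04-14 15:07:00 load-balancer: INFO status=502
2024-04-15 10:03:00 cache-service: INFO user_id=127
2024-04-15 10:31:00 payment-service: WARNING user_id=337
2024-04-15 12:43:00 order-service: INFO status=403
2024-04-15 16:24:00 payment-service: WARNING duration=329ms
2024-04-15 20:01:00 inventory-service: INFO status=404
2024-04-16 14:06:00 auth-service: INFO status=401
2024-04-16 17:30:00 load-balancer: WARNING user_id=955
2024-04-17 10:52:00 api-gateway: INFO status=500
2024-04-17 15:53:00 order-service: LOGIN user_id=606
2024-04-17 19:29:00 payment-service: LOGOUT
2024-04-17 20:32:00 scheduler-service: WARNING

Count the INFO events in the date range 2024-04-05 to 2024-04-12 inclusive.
13

To filter by date range:

1. Date range: 2024-04-05 through 2024-04-12, both dates inclusive
2. Filter for INFO events whose date falls in this range
3. Count matching events: 13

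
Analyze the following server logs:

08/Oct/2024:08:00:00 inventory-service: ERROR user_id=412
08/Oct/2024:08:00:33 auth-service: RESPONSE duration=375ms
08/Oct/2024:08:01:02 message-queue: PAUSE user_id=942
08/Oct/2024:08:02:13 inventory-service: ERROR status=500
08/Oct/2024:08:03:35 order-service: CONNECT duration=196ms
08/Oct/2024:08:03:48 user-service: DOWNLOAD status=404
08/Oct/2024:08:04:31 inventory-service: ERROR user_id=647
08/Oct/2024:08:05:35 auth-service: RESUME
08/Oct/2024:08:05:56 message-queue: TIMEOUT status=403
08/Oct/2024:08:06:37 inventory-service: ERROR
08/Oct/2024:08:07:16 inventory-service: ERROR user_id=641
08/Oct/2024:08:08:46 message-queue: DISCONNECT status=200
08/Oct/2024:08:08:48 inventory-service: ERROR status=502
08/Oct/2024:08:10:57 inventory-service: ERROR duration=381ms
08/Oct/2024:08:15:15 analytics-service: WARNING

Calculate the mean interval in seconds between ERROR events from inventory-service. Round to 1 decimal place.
109.5

To calculate average interval:

1. Find all ERROR events for inventory-service in order
2. Calculate time gaps between consecutive events
3. Compute mean of gaps: 657 / 6 = 109.5 seconds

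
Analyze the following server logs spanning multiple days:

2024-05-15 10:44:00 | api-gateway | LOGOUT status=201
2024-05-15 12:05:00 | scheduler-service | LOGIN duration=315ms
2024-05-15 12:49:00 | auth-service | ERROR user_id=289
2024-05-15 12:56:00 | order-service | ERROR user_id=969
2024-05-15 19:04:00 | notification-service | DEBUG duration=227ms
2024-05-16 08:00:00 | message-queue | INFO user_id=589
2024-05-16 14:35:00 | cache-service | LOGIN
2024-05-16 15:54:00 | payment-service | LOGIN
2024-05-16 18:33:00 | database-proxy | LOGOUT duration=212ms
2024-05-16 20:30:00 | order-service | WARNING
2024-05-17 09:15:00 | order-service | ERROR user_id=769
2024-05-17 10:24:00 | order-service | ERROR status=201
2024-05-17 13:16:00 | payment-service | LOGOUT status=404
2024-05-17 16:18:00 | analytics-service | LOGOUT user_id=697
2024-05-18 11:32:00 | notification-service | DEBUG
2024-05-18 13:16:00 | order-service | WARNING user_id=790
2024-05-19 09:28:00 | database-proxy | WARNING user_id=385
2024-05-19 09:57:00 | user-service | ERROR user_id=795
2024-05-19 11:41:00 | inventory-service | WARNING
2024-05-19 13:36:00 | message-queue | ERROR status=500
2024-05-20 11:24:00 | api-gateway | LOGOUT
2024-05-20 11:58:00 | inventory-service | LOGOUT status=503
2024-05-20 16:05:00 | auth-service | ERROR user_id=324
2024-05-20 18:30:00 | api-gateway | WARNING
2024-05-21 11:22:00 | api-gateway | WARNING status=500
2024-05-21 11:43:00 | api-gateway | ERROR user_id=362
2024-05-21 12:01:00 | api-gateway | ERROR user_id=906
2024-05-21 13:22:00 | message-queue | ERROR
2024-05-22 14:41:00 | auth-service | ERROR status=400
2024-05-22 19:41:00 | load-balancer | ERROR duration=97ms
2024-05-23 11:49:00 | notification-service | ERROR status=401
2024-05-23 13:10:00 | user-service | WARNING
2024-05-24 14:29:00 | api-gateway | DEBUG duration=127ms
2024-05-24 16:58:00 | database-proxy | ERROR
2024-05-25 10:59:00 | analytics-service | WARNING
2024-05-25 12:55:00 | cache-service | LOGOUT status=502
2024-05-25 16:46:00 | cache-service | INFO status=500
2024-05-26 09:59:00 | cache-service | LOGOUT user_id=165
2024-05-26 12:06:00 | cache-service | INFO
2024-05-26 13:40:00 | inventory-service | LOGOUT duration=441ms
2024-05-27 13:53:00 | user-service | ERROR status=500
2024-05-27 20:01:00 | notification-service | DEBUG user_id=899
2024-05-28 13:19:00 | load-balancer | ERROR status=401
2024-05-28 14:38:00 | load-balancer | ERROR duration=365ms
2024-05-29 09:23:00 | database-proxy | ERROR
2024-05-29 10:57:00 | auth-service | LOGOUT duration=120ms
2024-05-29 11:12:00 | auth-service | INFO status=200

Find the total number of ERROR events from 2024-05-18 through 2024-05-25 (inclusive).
10

To filter by date range:

1. Date range: 2024-05-18 through 2024-05-25, both dates inclusive
2. Filter for ERROR events whose date falls in this range
3. Count matching events: 10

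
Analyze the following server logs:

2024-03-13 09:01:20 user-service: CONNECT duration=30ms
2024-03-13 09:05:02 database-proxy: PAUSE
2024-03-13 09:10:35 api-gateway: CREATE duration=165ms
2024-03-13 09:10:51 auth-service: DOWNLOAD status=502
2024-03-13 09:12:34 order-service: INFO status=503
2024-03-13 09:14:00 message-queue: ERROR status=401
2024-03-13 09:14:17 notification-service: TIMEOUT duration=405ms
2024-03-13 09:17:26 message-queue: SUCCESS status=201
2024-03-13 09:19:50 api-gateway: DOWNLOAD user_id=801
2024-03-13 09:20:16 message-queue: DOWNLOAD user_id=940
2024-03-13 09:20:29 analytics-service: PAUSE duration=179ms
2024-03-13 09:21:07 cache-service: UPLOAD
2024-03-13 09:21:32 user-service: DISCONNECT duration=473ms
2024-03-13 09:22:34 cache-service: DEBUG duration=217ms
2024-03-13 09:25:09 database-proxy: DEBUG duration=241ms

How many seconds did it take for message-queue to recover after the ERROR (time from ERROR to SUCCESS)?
206

To calculate recovery time:

1. Find ERROR event for message-queue: 2024-03-13 09:14:00
2. Find next SUCCESS event for message-queue: 2024-03-13 09:17:26
3. Recovery time: 2024-03-13 09:17:26 - 2024-03-13 09:14:00 = 206 seconds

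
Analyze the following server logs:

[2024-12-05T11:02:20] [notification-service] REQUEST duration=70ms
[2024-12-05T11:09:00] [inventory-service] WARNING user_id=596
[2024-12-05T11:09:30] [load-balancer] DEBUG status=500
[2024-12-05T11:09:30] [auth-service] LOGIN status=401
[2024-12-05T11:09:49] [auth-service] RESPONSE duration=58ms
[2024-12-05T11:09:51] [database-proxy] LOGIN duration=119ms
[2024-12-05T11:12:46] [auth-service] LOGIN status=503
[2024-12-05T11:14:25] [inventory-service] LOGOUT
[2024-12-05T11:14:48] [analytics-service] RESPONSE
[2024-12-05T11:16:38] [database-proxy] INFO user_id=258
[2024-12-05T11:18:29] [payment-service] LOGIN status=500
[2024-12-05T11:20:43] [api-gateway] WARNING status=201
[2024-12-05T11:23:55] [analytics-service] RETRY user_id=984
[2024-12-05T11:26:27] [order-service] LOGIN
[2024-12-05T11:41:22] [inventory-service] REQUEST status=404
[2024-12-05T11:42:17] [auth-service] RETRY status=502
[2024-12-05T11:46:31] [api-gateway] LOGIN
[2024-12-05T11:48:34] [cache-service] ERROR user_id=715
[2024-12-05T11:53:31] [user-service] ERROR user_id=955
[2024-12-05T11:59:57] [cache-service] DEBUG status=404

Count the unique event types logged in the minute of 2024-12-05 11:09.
4

To count unique event types:

1. Filter events in the minute starting at 2024-12-05 11:09
2. Extract event types from matching entries
3. Count unique types: 4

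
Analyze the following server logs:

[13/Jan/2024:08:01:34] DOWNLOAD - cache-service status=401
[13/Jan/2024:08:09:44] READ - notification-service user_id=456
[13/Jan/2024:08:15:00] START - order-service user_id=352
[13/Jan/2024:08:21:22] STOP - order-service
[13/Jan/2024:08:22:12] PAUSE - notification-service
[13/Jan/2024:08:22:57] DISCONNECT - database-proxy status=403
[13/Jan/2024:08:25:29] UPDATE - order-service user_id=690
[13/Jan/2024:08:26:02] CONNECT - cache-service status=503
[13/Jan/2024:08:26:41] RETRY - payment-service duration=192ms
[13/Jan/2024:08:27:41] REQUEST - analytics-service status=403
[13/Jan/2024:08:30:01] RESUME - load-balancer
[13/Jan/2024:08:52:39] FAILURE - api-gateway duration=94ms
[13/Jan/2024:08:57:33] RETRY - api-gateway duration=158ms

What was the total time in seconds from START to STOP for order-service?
382

To calculate state duration:

1. Find START event for order-service: 13/Jan/2024:08:15:00
2. Find STOP event for order-service: 13/Jan/2024:08:21:22
3. Calculate duration: 13/Jan/2024:08:21:22 - 13/Jan/2024:08:15:00 = 382 seconds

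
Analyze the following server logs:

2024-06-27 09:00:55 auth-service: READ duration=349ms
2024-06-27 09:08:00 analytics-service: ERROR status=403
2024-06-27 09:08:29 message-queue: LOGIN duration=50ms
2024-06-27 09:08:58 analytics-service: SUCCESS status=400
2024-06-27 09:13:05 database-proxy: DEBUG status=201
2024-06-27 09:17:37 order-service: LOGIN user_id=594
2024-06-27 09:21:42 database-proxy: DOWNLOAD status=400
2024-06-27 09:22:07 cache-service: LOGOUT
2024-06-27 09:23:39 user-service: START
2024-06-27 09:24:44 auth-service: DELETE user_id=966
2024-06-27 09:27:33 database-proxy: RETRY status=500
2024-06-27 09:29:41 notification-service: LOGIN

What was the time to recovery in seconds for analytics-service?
58

To calculate recovery time:

1. Find ERROR event for analytics-service: 2024-06-27 09:08:00
2. Find next SUCCESS event for analytics-service: 2024-06-27 09:08:58
3. Recovery time: 2024-06-27 09:08:58 - 2024-06-27 09:08:00 = 58 seconds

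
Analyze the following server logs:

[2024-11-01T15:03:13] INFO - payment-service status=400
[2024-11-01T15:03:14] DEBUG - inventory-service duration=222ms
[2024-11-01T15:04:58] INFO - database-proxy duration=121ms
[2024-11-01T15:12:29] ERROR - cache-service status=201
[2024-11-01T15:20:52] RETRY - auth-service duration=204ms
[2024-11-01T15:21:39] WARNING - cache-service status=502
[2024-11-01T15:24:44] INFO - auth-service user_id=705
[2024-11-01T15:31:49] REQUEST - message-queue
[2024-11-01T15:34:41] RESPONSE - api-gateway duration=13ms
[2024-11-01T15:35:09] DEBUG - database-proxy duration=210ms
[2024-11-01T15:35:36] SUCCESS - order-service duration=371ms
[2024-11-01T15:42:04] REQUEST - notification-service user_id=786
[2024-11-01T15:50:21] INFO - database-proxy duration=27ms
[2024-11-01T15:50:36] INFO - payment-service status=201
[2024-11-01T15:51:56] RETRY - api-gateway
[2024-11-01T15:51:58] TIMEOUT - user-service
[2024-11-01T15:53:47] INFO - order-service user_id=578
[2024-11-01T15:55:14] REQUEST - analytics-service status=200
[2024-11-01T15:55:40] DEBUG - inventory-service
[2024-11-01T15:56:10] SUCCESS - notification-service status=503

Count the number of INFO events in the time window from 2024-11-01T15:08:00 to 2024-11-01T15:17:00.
0

To count events in the time window:

1. Window boundaries: 2024-11-01T15:08:00 to 2024-11-01T15:17:00
2. Filter for INFO events within this window
3. Count matching events: 0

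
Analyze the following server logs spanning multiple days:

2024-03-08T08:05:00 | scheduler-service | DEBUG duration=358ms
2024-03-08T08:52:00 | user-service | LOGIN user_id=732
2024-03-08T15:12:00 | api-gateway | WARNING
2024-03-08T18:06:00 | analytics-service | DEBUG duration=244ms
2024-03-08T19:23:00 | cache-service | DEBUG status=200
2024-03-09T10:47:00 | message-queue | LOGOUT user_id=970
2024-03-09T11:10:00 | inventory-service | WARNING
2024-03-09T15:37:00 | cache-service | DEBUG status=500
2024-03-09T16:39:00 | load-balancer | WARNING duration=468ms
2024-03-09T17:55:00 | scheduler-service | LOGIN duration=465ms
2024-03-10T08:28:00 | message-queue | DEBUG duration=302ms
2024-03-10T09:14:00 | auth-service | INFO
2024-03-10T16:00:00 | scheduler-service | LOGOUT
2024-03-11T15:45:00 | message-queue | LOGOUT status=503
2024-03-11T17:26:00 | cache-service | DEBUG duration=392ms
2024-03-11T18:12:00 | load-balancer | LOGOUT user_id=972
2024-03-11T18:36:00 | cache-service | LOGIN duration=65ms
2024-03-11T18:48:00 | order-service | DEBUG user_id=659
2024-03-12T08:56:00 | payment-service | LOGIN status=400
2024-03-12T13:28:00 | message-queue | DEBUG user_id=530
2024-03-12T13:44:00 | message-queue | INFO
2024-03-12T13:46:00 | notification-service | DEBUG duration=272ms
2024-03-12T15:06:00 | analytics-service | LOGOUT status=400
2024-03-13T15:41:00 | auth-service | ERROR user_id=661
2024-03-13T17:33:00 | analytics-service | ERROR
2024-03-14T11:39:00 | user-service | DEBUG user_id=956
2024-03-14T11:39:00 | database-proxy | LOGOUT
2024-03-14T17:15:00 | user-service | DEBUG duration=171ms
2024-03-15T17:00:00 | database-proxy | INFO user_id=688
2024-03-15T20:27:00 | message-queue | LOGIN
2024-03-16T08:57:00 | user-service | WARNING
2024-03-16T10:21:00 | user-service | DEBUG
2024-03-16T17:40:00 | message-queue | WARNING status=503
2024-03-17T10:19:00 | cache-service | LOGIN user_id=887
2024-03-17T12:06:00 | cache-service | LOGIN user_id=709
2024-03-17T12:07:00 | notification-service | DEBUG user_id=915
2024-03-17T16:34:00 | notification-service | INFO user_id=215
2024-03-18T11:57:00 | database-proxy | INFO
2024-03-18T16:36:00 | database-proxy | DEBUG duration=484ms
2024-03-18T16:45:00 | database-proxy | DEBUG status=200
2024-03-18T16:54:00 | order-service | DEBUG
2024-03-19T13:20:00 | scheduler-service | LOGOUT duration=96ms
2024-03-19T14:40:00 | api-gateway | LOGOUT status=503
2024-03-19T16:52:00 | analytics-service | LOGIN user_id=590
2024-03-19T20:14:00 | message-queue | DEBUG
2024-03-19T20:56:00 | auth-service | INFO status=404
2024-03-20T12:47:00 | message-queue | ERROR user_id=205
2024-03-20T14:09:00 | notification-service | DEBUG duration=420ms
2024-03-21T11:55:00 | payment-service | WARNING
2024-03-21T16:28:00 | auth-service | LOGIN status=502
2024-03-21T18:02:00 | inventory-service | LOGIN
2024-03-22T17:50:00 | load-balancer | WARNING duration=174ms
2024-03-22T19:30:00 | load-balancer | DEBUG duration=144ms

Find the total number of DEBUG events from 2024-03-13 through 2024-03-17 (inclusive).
4

To filter by date range:

1. Date range: 2024-03-13 through 2024-03-17, both dates inclusive
2. Filter for DEBUG events whose date falls in this range
3. Count matching events: 4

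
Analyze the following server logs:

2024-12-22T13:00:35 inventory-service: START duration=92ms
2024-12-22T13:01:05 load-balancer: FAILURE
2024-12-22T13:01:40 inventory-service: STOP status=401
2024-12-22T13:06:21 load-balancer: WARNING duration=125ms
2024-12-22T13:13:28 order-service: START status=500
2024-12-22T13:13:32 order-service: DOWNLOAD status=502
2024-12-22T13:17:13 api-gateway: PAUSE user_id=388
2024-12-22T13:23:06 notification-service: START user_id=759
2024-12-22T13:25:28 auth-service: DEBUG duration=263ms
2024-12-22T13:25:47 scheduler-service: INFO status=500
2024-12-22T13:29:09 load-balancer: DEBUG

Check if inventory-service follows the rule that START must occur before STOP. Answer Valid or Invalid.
Valid

To validate ordering:

1. Required order: START → STOP
2. Rule: START must occur before STOP
3. Check actual order of events for inventory-service
4. Result: Valid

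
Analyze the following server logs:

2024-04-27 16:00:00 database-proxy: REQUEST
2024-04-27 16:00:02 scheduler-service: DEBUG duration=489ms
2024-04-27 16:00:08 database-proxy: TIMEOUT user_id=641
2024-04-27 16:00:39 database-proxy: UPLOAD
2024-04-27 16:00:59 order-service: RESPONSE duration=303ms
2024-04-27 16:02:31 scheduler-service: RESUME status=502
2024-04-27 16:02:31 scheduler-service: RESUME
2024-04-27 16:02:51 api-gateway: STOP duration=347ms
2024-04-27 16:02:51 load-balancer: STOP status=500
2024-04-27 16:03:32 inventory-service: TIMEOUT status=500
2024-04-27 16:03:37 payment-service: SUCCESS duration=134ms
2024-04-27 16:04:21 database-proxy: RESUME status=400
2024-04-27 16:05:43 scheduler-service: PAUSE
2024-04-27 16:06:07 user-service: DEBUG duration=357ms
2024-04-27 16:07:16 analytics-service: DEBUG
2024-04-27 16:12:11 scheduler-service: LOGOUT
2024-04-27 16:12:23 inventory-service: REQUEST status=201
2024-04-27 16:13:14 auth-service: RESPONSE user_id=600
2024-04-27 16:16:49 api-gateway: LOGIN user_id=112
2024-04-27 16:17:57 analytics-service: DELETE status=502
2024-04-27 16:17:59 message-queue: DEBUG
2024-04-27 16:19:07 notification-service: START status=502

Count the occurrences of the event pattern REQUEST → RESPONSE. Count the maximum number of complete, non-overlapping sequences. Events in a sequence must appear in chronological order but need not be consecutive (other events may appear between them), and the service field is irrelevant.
2

To count sequences:

1. Look for pattern: REQUEST → RESPONSE
2. Greedily scan the log in chronological order, matching each sequence element in turn (ignoring service)
3. Each time the full pattern completes, increment the count and restart matching from the next event
4. Complete non-overlapping sequences found: 2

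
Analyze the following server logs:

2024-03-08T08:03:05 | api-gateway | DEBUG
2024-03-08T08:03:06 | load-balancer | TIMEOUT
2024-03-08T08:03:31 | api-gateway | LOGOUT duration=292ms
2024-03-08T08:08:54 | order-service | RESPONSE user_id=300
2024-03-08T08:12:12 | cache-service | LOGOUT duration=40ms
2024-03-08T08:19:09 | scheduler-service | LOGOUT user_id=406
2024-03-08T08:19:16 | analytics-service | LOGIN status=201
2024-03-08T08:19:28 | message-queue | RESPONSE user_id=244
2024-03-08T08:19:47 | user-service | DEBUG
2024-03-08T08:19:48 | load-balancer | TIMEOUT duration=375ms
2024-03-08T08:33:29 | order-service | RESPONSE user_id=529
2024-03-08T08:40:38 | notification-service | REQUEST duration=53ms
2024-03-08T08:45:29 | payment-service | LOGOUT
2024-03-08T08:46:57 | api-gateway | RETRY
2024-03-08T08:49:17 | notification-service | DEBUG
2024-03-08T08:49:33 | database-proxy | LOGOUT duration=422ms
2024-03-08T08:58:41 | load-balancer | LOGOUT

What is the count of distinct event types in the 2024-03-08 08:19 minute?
5

To count unique event types:

1. Filter events in the minute starting at 2024-03-08 08:19
2. Extract event types from matching entries
3. Count unique types: 5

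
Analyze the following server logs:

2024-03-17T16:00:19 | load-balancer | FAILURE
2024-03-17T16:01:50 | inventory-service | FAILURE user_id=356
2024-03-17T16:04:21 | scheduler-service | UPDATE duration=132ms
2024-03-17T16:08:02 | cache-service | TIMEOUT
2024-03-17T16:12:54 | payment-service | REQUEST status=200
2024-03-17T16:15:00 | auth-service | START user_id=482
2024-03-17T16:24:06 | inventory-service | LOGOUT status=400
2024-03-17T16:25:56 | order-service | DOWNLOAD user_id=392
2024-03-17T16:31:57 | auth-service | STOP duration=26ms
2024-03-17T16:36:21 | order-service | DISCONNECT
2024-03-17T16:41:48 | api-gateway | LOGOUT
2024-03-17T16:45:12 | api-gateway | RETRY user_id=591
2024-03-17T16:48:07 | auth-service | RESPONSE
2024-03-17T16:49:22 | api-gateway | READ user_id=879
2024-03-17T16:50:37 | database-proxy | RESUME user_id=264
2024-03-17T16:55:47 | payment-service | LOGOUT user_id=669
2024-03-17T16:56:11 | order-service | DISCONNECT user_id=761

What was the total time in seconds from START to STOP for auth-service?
1017

To calculate state duration:

1. Find START event for auth-service: 2024-03-17T16:15:00
2. Find STOP event for auth-service: 2024-03-17T16:31:57
3. Calculate duration: 2024-03-17T16:31:57 - 2024-03-17T16:15:00 = 1017 seconds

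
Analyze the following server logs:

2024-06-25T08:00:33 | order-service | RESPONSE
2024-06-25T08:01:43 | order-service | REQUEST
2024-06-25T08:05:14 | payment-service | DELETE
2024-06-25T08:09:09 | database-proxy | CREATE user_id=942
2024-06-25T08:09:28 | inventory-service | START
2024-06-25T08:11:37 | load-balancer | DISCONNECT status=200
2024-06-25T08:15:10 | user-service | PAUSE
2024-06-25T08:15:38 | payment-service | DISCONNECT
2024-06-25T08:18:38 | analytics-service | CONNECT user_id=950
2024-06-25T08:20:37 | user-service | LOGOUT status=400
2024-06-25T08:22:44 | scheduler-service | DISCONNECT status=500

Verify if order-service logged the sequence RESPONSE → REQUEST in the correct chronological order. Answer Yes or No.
Yes

To verify sequence order:

1. Find all events in sequence RESPONSE → REQUEST for order-service
2. Extract their timestamps
3. Check if timestamps are in ascending order
4. Result: Yes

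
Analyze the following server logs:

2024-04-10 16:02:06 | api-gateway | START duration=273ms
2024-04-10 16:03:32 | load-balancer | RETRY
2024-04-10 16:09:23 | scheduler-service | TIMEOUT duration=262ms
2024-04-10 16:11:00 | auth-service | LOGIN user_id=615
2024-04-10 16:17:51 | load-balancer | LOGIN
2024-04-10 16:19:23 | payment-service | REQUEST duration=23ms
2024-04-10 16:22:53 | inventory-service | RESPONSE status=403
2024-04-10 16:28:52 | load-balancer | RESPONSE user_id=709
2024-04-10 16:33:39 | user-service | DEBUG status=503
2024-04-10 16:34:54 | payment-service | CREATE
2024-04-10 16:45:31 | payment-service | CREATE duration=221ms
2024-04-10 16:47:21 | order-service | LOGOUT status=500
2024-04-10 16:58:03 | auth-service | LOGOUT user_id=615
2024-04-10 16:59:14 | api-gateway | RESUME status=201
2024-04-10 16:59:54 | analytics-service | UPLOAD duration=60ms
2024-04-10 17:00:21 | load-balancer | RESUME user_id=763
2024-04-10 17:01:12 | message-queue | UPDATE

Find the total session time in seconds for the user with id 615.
2823

To calculate session duration:

1. Find LOGIN event for user_id=615: 2024-04-10 16:11:00
2. Find LOGOUT event for user_id=615: 2024-04-10 16:58:03
3. Session duration: 2024-04-10 16:58:03 - 2024-04-10 16:11:00 = 2823 seconds (47 minutes)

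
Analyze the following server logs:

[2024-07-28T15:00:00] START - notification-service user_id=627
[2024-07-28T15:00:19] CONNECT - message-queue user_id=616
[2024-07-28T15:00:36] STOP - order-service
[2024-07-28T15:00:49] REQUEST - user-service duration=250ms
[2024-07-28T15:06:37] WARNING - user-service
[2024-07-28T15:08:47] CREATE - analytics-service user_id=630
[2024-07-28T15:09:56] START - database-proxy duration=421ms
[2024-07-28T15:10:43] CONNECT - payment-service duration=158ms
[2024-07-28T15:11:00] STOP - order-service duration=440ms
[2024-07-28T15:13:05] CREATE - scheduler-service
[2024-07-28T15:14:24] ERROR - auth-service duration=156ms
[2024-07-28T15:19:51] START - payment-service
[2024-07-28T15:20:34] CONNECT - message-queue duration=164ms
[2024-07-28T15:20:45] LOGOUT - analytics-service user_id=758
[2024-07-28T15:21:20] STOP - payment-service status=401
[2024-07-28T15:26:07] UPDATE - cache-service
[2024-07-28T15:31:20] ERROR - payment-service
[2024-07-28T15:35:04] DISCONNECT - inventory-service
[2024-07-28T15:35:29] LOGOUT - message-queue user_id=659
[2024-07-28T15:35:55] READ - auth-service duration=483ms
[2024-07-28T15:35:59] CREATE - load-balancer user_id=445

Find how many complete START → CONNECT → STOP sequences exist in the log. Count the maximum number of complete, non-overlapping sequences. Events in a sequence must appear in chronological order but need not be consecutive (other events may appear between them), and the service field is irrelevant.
3

To count sequences:

1. Look for pattern: START → CONNECT → STOP
2. Greedily scan the log in chronological order, matching each sequence element in turn (ignoring service)
3. Each time the full pattern completes, increment the count and restart matching from the next event
4. Complete non-overlapping sequences found: 3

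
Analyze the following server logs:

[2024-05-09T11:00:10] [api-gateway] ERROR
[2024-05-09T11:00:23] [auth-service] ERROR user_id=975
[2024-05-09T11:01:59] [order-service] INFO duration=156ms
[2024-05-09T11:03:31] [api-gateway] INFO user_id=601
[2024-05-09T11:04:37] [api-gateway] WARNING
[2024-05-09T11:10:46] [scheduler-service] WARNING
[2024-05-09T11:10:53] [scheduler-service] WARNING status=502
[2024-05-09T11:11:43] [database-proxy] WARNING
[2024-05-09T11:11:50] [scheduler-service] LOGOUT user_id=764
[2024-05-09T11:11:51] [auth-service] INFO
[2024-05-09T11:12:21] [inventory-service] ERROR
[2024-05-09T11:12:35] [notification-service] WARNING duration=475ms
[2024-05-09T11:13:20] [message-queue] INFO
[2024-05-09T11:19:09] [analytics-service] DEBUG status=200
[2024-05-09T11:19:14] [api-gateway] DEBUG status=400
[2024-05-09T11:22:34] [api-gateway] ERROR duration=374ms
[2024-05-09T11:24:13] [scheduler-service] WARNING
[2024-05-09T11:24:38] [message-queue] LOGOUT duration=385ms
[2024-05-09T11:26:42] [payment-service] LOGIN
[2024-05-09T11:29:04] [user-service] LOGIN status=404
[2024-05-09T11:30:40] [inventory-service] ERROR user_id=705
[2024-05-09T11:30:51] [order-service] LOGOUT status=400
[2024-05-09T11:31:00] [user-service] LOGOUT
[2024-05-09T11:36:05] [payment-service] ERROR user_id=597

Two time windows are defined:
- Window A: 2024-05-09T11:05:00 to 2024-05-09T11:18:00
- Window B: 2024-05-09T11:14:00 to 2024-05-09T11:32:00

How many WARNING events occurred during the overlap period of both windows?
0

To find overlap events:

1. Window A: 2024-05-09T11:05:00 to 2024-05-09T11:18:00
2. Window B: 2024-05-09T11:14:00 to 2024-05-09T11:32:00
3. Overlap period: 2024-05-09T11:14:00 to 2024-05-09T11:18:00
4. Count WARNING events in overlap: 0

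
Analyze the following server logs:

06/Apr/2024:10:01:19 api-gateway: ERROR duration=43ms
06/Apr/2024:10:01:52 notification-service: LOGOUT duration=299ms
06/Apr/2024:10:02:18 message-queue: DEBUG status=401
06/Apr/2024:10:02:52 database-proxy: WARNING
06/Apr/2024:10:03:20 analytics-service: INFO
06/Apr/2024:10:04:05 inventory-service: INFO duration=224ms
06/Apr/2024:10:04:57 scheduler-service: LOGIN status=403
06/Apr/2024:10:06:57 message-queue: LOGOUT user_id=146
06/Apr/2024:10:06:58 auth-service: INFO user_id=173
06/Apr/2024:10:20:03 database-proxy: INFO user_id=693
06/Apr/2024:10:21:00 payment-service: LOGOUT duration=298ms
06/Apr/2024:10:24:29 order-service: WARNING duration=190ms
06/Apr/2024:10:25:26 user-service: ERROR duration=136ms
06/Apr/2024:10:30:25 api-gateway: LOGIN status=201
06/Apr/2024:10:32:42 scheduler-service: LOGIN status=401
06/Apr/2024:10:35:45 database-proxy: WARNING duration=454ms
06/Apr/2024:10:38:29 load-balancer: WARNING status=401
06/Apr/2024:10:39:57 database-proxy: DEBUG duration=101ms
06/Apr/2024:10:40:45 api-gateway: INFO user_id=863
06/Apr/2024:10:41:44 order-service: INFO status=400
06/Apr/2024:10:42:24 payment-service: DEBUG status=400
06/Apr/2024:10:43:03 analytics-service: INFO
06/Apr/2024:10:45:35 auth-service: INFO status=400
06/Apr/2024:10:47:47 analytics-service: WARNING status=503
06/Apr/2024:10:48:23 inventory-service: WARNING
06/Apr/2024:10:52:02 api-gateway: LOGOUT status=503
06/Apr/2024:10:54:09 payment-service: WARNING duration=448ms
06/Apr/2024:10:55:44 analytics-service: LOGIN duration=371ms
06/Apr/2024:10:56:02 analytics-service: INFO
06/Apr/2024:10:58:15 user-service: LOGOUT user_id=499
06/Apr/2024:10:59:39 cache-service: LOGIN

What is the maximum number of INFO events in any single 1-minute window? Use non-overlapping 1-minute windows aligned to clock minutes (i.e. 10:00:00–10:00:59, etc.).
1

To find the burst window:

1. Divide the log period into non-overlapping 1-minute windows starting at 10:00
2. Count INFO events in each window
3. Find the window with maximum count
4. Maximum events in a window: 1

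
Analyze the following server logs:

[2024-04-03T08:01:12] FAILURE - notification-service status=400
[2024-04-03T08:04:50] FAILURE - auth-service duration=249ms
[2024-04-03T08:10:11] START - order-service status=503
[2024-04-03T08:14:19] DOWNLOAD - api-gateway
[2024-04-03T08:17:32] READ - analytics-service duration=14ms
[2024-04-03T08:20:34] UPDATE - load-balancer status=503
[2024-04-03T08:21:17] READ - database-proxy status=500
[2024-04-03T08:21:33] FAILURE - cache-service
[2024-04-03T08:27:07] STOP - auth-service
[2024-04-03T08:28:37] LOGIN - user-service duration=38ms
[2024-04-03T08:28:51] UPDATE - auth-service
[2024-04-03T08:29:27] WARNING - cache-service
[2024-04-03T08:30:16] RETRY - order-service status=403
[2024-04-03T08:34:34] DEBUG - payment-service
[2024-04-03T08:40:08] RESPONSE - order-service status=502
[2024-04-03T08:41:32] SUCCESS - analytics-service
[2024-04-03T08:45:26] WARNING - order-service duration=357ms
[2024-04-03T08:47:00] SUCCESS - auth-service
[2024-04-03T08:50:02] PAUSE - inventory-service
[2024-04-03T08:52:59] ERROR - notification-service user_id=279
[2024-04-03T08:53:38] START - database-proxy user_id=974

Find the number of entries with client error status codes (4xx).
2

To find matching entries:

1. Pattern to match: client error status codes (4xx)
2. Scan each log entry for the pattern
3. Count matches: 2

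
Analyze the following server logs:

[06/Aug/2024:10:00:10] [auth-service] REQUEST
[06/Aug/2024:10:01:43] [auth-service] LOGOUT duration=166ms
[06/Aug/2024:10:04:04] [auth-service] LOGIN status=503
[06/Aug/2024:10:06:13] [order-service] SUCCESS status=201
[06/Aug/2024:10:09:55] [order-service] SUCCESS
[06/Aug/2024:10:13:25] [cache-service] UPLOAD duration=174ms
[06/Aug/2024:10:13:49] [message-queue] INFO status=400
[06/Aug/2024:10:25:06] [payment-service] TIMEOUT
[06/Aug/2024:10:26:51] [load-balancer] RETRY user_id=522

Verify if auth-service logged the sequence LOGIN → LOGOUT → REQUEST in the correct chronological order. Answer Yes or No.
No

To verify sequence order:

1. Find all events in sequence LOGIN → LOGOUT → REQUEST for auth-service
2. Extract their timestamps
3. Check if timestamps are in ascending order
4. Result: No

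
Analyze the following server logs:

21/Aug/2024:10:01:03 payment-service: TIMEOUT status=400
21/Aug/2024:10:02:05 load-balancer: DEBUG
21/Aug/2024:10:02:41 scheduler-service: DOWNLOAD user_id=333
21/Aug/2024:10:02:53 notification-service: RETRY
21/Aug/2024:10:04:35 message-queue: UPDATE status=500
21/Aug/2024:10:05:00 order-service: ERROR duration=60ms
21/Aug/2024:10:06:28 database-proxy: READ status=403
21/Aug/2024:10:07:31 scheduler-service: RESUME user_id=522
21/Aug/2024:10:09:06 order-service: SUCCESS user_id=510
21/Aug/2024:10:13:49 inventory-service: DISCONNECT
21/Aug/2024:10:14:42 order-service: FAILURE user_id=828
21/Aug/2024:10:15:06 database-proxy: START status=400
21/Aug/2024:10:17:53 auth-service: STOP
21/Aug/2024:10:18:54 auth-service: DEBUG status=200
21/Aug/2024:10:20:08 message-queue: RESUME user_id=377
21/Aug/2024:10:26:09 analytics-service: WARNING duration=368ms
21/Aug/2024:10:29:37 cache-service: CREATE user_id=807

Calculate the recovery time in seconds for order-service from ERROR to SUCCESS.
246

To calculate recovery time:

1. Find ERROR event for order-service: 21/Aug/2024:10:05:00
2. Find next SUCCESS event for order-service: 21/Aug/2024:10:09:06
3. Recovery time: 21/Aug/2024:10:09:06 - 21/Aug/2024:10:05:00 = 246 seconds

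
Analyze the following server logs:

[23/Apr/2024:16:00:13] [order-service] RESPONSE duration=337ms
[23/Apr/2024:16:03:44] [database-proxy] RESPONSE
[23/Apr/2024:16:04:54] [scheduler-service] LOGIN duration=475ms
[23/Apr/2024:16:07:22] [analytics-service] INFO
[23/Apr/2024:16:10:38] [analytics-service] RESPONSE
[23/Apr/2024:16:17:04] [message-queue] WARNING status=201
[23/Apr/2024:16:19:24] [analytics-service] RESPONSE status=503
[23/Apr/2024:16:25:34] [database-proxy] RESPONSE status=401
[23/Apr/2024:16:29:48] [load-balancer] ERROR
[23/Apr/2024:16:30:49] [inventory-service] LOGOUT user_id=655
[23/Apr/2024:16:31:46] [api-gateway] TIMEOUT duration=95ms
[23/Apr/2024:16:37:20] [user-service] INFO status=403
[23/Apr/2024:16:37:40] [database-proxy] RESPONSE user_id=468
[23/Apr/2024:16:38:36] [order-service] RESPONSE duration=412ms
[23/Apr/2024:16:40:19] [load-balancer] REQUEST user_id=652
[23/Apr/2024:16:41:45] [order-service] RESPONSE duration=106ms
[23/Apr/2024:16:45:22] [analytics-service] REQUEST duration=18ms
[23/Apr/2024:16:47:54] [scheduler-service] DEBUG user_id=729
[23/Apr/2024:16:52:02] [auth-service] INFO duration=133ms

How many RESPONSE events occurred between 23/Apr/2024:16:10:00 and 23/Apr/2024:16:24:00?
2

To count events in the time window:

1. Window boundaries: 23/Apr/2024:16:10:00 to 23/Apr/2024:16:24:00
2. Filter for RESPONSE events within this window
3. Count matching events: 2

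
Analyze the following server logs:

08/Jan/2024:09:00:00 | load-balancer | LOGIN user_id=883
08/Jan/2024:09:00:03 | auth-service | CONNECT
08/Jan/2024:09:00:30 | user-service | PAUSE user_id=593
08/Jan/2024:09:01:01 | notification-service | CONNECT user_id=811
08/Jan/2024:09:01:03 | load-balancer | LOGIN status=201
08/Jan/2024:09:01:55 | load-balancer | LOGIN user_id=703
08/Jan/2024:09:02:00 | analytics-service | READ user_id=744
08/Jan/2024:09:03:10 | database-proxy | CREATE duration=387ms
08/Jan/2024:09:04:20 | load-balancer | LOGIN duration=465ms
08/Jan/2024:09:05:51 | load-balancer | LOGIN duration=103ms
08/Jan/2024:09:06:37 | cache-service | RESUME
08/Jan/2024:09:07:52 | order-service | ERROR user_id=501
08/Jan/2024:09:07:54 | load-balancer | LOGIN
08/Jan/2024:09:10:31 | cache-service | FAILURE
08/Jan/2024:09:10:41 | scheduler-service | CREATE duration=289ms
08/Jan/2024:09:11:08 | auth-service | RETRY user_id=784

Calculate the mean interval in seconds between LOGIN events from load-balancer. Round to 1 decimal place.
94.8

To calculate average interval:

1. Find all LOGIN events for load-balancer in order
2. Calculate time gaps between consecutive events
3. Compute mean of gaps: 474 / 5 = 94.8 seconds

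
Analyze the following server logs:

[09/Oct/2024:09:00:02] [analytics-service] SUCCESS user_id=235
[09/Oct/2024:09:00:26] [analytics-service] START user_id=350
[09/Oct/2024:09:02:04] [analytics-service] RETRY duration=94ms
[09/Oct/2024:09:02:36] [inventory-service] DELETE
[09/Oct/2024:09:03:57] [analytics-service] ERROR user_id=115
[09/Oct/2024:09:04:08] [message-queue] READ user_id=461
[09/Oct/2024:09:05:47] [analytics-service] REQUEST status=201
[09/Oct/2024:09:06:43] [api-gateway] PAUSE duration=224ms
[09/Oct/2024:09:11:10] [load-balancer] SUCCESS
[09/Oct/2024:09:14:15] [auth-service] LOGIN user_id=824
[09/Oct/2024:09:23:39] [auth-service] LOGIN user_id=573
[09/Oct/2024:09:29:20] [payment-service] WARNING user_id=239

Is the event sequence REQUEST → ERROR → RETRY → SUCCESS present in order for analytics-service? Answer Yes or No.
No

To verify sequence order:

1. Find all events in sequence REQUEST → ERROR → RETRY → SUCCESS for analytics-service
2. Extract their timestamps
3. Check if timestamps are in ascending order
4. Result: No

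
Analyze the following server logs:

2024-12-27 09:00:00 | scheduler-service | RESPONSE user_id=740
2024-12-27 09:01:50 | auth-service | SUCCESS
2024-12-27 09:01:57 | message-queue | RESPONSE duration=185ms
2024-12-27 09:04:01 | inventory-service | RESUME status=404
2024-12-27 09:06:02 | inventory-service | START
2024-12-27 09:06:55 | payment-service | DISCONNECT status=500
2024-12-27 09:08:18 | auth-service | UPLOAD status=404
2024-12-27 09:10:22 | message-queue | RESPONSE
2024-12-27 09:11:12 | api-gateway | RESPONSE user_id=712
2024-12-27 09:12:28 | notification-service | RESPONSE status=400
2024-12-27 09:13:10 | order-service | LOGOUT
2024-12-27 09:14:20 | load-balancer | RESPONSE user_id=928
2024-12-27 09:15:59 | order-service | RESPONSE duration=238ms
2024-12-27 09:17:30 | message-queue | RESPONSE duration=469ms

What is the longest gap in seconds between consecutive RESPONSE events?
505

To find the longest gap:

1. Extract all RESPONSE events in chronological order
2. Calculate time differences between consecutive events
3. Find the maximum difference
4. Longest gap: 505 seconds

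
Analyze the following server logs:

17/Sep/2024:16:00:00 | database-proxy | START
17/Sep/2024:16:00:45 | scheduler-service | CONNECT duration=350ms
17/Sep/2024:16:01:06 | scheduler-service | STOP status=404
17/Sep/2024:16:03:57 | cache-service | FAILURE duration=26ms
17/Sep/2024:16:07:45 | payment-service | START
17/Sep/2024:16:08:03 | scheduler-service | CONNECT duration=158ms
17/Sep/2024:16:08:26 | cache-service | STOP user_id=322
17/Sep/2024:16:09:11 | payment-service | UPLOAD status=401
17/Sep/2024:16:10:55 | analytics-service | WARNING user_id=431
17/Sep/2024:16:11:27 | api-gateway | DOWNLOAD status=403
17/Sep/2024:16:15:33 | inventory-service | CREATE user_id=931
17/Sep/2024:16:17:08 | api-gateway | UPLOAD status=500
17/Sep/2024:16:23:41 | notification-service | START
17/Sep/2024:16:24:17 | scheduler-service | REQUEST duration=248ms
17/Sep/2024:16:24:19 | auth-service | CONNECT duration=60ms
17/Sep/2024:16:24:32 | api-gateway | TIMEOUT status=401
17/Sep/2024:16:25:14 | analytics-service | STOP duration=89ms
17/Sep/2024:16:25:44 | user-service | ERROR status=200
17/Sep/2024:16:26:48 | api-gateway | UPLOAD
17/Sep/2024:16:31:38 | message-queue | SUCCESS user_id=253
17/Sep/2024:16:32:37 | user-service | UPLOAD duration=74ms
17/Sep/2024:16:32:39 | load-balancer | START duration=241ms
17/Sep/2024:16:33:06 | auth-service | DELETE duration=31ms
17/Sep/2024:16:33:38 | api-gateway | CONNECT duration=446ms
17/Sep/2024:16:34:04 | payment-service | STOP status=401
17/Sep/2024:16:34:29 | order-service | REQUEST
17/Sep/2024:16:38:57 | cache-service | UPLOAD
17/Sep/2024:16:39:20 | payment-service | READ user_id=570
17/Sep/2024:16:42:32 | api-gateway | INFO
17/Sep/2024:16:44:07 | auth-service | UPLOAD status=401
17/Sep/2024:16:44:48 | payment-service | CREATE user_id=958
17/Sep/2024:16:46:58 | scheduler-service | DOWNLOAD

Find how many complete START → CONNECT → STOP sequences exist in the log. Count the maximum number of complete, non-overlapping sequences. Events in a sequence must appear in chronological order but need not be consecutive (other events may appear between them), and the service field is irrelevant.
4

To count sequences:

1. Look for pattern: START → CONNECT → STOP
2. Greedily scan the log in chronological order, matching each sequence element in turn (ignoring service)
3. Each time the full pattern completes, increment the count and restart matching from the next event
4. Complete non-overlapping sequences found: 4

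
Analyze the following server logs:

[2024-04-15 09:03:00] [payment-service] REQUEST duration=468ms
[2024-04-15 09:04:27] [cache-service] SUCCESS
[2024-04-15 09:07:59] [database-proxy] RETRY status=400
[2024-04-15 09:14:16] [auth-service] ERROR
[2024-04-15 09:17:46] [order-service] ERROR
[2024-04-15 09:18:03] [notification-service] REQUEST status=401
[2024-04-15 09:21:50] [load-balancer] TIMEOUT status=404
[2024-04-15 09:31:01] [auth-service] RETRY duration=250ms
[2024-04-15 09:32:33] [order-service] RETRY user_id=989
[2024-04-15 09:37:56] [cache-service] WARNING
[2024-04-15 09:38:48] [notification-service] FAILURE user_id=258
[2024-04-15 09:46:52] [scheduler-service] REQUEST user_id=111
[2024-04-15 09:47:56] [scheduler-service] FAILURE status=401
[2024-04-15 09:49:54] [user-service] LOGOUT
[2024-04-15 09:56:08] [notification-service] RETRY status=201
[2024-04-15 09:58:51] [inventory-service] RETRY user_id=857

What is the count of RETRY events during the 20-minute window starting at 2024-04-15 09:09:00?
0

To count events in the time window:

1. Window boundaries: 2024-04-15 09:09:00 to 2024-04-15 09:29:00
2. Filter for RETRY events within this window
3. Count matching events: 0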